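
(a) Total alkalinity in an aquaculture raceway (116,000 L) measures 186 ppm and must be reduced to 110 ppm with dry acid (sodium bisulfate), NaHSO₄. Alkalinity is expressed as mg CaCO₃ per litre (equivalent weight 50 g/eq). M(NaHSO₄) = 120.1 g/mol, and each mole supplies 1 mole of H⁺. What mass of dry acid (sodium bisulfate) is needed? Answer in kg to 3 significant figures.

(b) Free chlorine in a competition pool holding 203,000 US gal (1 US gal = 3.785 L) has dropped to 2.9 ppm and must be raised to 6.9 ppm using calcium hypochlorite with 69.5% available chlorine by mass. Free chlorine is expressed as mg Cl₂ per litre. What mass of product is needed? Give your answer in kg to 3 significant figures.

(a) 21.2 kg; (b) 4.42 kg

(a) Alkalinity to neutralize: (186 − 110) = 76 mg/L as CaCO₃ × 116,000 L = 8816 g as CaCO₃.
(a) Equivalents of H⁺ required: 8816 ÷ 50 g/eq = 176.3 eq = 176.3 mol NaHSO₄.
(a) Mass of NaHSO₄: 176.3 × 120.1 = 21,180 g.

(b) Volume: 203,000 US gal × 3.785 L/gal = 768,355 L.
(b) Chlorine deficit: 6.9 − 2.9 = 4 ppm = 4 mg/L as Cl₂.
(b) Cl₂ equivalent needed: 4 mg/L × 768,355 L = 3,073,000 mg = 3073 g.
(b) Product at 69.5% available chlorine: 3073 / 0.695 = 4422 g.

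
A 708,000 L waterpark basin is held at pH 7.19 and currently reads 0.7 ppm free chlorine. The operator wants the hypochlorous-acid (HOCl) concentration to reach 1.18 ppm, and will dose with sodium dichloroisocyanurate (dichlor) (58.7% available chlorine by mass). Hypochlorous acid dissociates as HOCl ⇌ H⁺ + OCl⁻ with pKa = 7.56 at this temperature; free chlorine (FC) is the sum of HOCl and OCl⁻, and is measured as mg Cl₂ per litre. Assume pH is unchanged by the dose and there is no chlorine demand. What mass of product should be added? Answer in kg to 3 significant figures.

[OCl⁻]/[HOCl] = 10^(pH − pKa) = 10^(7.19 − 7.56) = 0.4266; fraction as HOCl = 1/(1 + 0.4266) = 0.701.
Free chlorine required for 1.18 ppm HOCl: 1.18 / 0.701 = 1.683 ppm.
FC to add: 1.683 − 0.7 = 0.9834 mg/L as Cl₂.
Cl₂ equivalent: 0.9834 mg/L × 708,000 L = 696.2 g.
Product at 58.7% available Cl: 696.2 / 0.587 = 1186 g.

1.19 kg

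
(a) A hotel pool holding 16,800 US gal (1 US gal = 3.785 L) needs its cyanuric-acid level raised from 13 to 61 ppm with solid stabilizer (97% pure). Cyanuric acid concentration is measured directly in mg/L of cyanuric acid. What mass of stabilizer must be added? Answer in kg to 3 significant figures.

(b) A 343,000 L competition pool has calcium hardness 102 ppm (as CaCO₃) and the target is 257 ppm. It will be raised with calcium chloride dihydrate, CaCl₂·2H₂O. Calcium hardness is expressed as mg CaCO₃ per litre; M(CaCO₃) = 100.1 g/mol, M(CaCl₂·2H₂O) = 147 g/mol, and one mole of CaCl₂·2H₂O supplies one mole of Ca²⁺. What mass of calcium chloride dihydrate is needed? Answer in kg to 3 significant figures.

(a) Volume: 16,800 US gal × 3.785 L/gal = 63,588 L.
(a) CYA to add: (61 − 13) = 48 mg/L × 63,588 L = 3052 g cyanuric acid.
(a) At 97% purity: 3052 / 0.97 = 3147 g product.

(b) Hardness to add: (257 − 102) = 155 mg/L as CaCO₃ × 343,000 L = 53,160 g as CaCO₃.
(b) Moles of Ca²⁺ (1 mol Ca²⁺ ≡ 1 mol CaCO₃): 53,160 / 100.1 g/mol = 531.1 mol.
(b) Mass of CaCl₂·2H₂O: 531.1 × 147 = 78,070 g.

(a) 3.15 kg; (b) 78.1 kg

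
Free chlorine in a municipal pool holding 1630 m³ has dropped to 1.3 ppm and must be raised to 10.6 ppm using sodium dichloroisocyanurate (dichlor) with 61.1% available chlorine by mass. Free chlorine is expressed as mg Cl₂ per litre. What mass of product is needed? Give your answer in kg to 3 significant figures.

24.8 kg

Volume: 1630 m³ = 1,630,000 L.
Chlorine deficit: 10.6 − 1.3 = 9.3 ppm = 9.3 mg/L as Cl₂.
Cl₂ equivalent needed: 9.3 mg/L × 1,630,000 L = 15,160,000 mg = 15,160 g.
Product at 61.1% available chlorine: 15,160 / 0.611 = 24,810 g.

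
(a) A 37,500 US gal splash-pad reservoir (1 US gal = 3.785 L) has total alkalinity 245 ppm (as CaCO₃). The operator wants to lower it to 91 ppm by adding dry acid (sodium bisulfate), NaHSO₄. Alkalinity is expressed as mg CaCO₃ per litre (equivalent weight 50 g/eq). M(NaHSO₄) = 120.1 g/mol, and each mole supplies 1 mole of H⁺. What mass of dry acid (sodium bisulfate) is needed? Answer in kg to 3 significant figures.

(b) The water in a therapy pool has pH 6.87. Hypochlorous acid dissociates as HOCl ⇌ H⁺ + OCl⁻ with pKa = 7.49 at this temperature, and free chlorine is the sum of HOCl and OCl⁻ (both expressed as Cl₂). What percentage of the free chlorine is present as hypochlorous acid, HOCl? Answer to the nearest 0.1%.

(a) 52.5 kg; (b) 80.7%

(a) Volume: 37,500 US gal × 3.785 L/gal = 141,938 L.
(a) Alkalinity to neutralize: (245 − 91) = 154 mg/L as CaCO₃ × 141,938 L = 21,860 g as CaCO₃.
(a) Equivalents of H⁺ required: 21,860 ÷ 50 g/eq = 437.2 eq = 437.2 mol NaHSO₄.
(a) Mass of NaHSO₄: 437.2 × 120.1 = 52,500 g.

(b) [OCl⁻]/[HOCl] = 10^(pH − pKa) = 10^(6.87 − 7.49) = 10^-0.62 = 0.2399.
(b) Fraction as HOCl = 1 / (1 + 0.2399) = 0.8065.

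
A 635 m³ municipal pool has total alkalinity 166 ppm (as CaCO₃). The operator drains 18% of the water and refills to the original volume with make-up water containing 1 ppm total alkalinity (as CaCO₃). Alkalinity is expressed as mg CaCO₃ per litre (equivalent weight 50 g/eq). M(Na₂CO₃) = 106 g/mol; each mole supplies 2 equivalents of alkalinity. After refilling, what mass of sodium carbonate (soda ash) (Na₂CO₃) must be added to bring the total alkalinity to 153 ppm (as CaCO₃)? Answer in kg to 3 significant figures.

Volume: 635 m³ = 635,000 L.
After draining 18% and refilling: 166 × 0.82 + 1 × 0.18 = 136.3 ppm.
Deficit to target: 153 − 136.3 = 16.7 mg/L.
As CaCO₃: 16.7 mg/L × 635,000 L = 10,600 g; ÷ 50 g/eq ÷ 2 = 106 mol Na₂CO₃.
Mass: 106 × 106 = 11,240 g.

11.2 kg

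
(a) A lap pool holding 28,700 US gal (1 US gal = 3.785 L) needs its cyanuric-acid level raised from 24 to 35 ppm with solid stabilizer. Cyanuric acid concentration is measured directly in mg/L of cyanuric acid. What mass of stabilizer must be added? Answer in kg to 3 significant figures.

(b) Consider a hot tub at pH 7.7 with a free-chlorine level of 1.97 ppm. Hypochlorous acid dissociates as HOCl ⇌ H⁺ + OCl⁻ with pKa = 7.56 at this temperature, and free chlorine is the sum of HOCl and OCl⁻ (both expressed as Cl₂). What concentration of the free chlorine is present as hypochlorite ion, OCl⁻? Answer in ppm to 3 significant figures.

(a) 1.19 kg; (b) 1.14 ppm

(a) Volume: 28,700 US gal × 3.785 L/gal = 108,630 L.
(a) CYA to add: (35 − 24) = 11 mg/L × 108,630 L = 1195 g cyanuric acid.

(b) [OCl⁻]/[HOCl] = 10^(pH − pKa) = 10^(7.7 − 7.56) = 10^0.14 = 1.38.
(b) Fraction as HOCl = 1 / (1 + 1.38) = 0.4201.
(b) OCl⁻ = (1 − 0.4201) × 1.97 ppm = 1.142 ppm.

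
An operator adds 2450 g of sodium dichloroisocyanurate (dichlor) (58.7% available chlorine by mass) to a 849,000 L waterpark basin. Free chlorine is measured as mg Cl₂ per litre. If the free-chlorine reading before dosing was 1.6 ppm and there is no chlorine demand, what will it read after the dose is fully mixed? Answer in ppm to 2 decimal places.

3.29 ppm

Available chlorine delivered: 2450 g × 0.587 = 1438 g as Cl₂.
Concentration rise: 1438 g / 849,000 L = 1.694 mg/L = 1.69 ppm.
Final FC: 1.6 + 1.69 = 3.29 ppm.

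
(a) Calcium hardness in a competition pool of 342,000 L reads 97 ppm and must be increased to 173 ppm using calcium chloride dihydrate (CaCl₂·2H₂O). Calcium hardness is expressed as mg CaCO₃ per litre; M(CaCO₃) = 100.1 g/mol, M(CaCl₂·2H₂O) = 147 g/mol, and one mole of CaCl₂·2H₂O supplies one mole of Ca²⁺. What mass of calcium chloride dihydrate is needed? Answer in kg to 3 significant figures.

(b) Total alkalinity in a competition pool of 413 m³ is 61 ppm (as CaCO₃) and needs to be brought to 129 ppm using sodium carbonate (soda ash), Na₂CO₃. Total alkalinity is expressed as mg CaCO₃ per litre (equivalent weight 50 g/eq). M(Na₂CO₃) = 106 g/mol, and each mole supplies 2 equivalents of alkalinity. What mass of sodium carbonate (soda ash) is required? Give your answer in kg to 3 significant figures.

(a) 38.2 kg; (b) 29.8 kg

(a) Hardness to add: (173 − 97) = 76 mg/L as CaCO₃ × 342,000 L = 25,990 g as CaCO₃.
(a) Moles of Ca²⁺ (1 mol Ca²⁺ ≡ 1 mol CaCO₃): 25,990 / 100.1 g/mol = 259.7 mol.
(a) Mass of CaCl₂·2H₂O: 259.7 × 147 = 38,170 g.

(b) Volume: 413 m³ = 413,000 L.
(b) Alkalinity to add: (129 − 61) = 68 mg/L as CaCO₃ × 413,000 L = 28,080 g as CaCO₃.
(b) Equivalents: 28,080 g ÷ 50 g/eq = 561.7 eq.
(b) Each mole of Na₂CO₃ supplies 2 eq, so 561.7 / 2 = 280.8 mol.
(b) Mass: 280.8 mol × 106 g/mol = 29,770 g.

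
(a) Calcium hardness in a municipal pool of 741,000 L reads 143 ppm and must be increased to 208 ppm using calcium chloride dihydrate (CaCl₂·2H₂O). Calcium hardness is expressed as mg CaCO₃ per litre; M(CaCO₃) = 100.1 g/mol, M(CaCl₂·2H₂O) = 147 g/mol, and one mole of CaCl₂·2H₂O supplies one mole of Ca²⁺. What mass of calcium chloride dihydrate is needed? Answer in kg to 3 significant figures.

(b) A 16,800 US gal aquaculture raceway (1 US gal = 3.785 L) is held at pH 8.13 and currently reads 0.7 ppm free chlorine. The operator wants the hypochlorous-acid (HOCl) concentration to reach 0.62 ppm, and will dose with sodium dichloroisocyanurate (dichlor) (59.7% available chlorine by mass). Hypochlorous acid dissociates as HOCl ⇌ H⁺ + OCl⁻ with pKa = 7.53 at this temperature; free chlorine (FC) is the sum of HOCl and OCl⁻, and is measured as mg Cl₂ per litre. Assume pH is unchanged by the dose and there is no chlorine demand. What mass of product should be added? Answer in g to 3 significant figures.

(a) 70.7 kg; (b) 254 g

(a) Hardness to add: (208 − 143) = 65 mg/L as CaCO₃ × 741,000 L = 48,160 g as CaCO₃.
(a) Moles of Ca²⁺ (1 mol Ca²⁺ ≡ 1 mol CaCO₃): 48,160 / 100.1 g/mol = 481.2 mol.
(a) Mass of CaCl₂·2H₂O: 481.2 × 147 = 70,730 g.

(b) Volume: 16,800 US gal × 3.785 L/gal = 63,588 L.
(b) [OCl⁻]/[HOCl] = 10^(pH − pKa) = 10^(8.13 − 7.53) = 3.981; fraction as HOCl = 1/(1 + 3.981) = 0.2008.
(b) Free chlorine required for 0.62 ppm HOCl: 0.62 / 0.2008 = 3.088 ppm.
(b) FC to add: 3.088 − 0.7 = 2.388 mg/L as Cl₂.
(b) Cl₂ equivalent: 2.388 mg/L × 63,588 L = 151.9 g.
(b) Product at 59.7% available Cl: 151.9 / 0.597 = 254.4 g.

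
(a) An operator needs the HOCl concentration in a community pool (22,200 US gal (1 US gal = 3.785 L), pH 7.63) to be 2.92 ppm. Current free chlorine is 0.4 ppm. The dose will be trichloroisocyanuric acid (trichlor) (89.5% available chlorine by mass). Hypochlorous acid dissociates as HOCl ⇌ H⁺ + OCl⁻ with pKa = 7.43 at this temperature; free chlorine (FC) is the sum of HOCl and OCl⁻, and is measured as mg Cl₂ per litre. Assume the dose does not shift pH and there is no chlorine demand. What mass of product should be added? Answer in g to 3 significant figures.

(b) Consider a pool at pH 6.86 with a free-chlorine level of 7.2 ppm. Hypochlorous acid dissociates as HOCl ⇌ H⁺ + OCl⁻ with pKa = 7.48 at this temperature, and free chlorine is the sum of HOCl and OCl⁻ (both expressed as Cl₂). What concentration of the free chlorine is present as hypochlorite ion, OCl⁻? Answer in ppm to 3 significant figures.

(a) 671 g; (b) 1.39 ppm

(a) Volume: 22,200 US gal × 3.785 L/gal = 84,027 L.
(a) [OCl⁻]/[HOCl] = 10^(pH − pKa) = 10^(7.63 − 7.43) = 1.585; fraction as HOCl = 1/(1 + 1.585) = 0.3869.
(a) Free chlorine required for 2.92 ppm HOCl: 2.92 / 0.3869 = 7.548 ppm.
(a) FC to add: 7.548 − 0.4 = 7.148 mg/L as Cl₂.
(a) Cl₂ equivalent: 7.148 mg/L × 84,027 L = 600.6 g.
(a) Product at 89.5% available Cl: 600.6 / 0.895 = 671.1 g.

(b) [OCl⁻]/[HOCl] = 10^(pH − pKa) = 10^(6.86 − 7.48) = 10^-0.62 = 0.2399.
(b) Fraction as HOCl = 1 / (1 + 0.2399) = 0.8065.
(b) OCl⁻ = (1 − 0.8065) × 7.2 ppm = 1.393 ppm.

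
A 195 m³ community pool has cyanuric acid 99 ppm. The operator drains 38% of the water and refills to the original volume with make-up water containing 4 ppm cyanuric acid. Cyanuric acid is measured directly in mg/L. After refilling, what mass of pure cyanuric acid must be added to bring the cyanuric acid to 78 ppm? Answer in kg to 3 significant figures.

2.94 kg

Volume: 195 m³ = 195,000 L.
After draining 38% and refilling: 99 × 0.62 + 4 × 0.38 = 62.9 ppm.
Deficit to target: 78 − 62.9 = 15.1 mg/L.
Mass: 15.1 mg/L × 195,000 L = 2944 g cyanuric acid.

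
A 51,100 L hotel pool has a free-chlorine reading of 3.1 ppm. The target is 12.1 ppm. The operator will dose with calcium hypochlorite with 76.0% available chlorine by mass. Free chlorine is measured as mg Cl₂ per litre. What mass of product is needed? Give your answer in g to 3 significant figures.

605 g

Chlorine deficit: 12.1 − 3.1 = 9 ppm = 9 mg/L as Cl₂.
Cl₂ equivalent needed: 9 mg/L × 51,100 L = 459,900 mg = 459.9 g.
Product at 76.0% available chlorine: 459.9 / 0.76 = 605.1 g.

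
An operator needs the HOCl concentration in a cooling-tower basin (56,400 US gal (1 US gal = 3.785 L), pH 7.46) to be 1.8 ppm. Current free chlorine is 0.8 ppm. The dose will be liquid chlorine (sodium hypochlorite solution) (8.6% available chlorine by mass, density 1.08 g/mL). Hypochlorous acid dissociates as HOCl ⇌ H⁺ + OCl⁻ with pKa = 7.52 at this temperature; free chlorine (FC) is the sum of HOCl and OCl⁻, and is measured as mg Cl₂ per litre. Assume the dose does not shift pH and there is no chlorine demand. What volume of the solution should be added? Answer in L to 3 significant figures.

5.90 L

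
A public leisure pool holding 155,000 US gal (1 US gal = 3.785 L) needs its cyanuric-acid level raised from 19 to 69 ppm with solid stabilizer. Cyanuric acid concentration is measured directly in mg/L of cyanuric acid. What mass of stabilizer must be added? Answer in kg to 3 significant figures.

Volume: 155,000 US gal × 3.785 L/gal = 586,675 L.
CYA to add: (69 − 19) = 50 mg/L × 586,675 L = 29,330 g cyanuric acid.

29.3 kg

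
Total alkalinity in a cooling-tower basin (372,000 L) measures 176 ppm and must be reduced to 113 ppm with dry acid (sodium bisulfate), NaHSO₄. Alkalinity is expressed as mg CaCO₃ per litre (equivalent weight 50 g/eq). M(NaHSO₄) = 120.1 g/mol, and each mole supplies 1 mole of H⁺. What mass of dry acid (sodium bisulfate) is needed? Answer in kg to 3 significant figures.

Alkalinity to neutralize: (176 − 113) = 63 mg/L as CaCO₃ × 372,000 L = 23,440 g as CaCO₃.
Equivalents of H⁺ required: 23,440 ÷ 50 g/eq = 468.7 eq = 468.7 mol NaHSO₄.
Mass of NaHSO₄: 468.7 × 120.1 = 56,290 g.

56.3 kg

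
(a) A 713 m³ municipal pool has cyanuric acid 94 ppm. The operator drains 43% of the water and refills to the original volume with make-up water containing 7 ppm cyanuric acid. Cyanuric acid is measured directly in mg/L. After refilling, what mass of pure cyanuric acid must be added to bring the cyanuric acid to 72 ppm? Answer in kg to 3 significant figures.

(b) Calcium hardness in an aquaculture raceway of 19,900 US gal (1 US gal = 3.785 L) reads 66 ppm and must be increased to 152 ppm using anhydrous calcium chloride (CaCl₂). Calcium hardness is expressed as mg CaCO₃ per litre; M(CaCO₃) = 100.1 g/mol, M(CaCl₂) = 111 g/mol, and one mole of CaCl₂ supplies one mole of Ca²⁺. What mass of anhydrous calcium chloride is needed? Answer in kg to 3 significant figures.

(a) 11.0 kg; (b) 7.18 kg

(a) Volume: 713 m³ = 713,000 L.
(a) After draining 43% and refilling: 94 × 0.57 + 7 × 0.43 = 56.59 ppm.
(a) Deficit to target: 72 − 56.59 = 15.41 mg/L.
(a) Mass: 15.41 mg/L × 713,000 L = 10,990 g cyanuric acid.

(b) Volume: 19,900 US gal × 3.785 L/gal = 75,322 L.
(b) Hardness to add: (152 − 66) = 86 mg/L as CaCO₃ × 75,322 L = 6478 g as CaCO₃.
(b) Moles of Ca²⁺ (1 mol Ca²⁺ ≡ 1 mol CaCO₃): 6478 / 100.1 g/mol = 64.71 mol.
(b) Mass of CaCl₂: 64.71 × 111 = 7183 g.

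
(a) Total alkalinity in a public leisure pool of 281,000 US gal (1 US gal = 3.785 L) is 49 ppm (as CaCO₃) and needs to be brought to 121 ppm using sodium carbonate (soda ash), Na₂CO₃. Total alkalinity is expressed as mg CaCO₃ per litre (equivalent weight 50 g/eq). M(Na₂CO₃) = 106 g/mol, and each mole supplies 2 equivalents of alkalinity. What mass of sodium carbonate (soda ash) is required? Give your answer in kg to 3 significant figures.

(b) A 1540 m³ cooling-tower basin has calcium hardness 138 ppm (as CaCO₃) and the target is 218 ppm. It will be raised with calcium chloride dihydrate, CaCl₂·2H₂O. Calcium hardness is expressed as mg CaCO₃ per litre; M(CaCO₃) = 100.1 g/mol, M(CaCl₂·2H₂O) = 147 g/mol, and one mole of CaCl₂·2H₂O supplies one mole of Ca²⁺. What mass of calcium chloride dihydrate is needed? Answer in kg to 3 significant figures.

(a) Volume: 281,000 US gal × 3.785 L/gal = 1,063,585 L.
(a) Alkalinity to add: (121 − 49) = 72 mg/L as CaCO₃ × 1,063,585 L = 76,580 g as CaCO₃.
(a) Equivalents: 76,580 g ÷ 50 g/eq = 1532 eq.
(a) Each mole of Na₂CO₃ supplies 2 eq, so 1532 / 2 = 765.8 mol.
(a) Mass: 765.8 mol × 106 g/mol = 81,170 g.

(b) Volume: 1540 m³ = 1,540,000 L.
(b) Hardness to add: (218 − 138) = 80 mg/L as CaCO₃ × 1,540,000 L = 123,200 g as CaCO₃.
(b) Moles of Ca²⁺ (1 mol Ca²⁺ ≡ 1 mol CaCO₃): 123,200 / 100.1 g/mol = 1231 mol.
(b) Mass of CaCl₂·2H₂O: 1231 × 147 = 180,900 g.

(a) 81.2 kg; (b) 181 kg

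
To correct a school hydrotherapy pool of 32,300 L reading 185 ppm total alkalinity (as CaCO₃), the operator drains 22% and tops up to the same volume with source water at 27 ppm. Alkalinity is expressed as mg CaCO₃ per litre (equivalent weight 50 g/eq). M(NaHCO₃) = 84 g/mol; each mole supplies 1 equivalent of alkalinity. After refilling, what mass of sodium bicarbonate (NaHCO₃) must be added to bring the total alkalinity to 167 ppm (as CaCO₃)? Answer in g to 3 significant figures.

909 g

After draining 22% and refilling: 185 × 0.78 + 27 × 0.22 = 150.24 ppm.
Deficit to target: 167 − 150.24 = 16.76 mg/L.
As CaCO₃: 16.76 mg/L × 32,300 L = 541.3 g; ÷ 50 g/eq ÷ 1 = 10.83 mol NaHCO₃.
Mass: 10.83 × 84 = 909.5 g.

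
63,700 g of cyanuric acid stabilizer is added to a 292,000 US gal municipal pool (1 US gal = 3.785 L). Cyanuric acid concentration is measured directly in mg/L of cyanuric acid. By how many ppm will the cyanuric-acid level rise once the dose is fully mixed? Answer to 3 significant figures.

Volume: 292,000 US gal × 3.785 L/gal = 1,105,220 L.
Rise: 63,700 g / 1,105,220 L × 1000 = 57.64 mg/L.

57.6 ppm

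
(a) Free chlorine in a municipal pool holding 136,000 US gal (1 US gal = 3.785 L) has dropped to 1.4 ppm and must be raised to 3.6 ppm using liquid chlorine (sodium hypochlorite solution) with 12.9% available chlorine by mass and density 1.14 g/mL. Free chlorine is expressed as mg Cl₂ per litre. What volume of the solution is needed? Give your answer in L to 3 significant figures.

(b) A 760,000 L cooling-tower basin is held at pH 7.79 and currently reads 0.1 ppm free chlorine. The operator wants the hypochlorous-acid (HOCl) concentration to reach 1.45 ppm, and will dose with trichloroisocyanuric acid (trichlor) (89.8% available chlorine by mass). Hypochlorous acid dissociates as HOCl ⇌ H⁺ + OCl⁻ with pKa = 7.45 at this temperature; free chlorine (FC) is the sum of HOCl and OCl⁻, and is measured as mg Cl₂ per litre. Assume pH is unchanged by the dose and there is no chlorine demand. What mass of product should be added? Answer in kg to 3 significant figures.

(a) 7.70 L; (b) 3.83 kg

(a) Volume: 136,000 US gal × 3.785 L/gal = 514,760 L.
(a) Chlorine deficit: 3.6 − 1.4 = 2.2 ppm = 2.2 mg/L as Cl₂.
(a) Cl₂ equivalent needed: 2.2 mg/L × 514,760 L = 1,132,000 mg = 1132 g.
(a) Product at 12.9% available chlorine: 1132 / 0.129 = 8779 g.
(a) Volume at density 1.14 g/mL: 8779 g ÷ 1.14 g/mL = 7701 mL.

(b) [OCl⁻]/[HOCl] = 10^(pH − pKa) = 10^(7.79 − 7.45) = 2.188; fraction as HOCl = 1/(1 + 2.188) = 0.3137.
(b) Free chlorine required for 1.45 ppm HOCl: 1.45 / 0.3137 = 4.622 ppm.
(b) FC to add: 4.622 − 0.1 = 4.522 mg/L as Cl₂.
(b) Cl₂ equivalent: 4.522 mg/L × 760,000 L = 3437 g.
(b) Product at 89.8% available Cl: 3437 / 0.898 = 3827 g.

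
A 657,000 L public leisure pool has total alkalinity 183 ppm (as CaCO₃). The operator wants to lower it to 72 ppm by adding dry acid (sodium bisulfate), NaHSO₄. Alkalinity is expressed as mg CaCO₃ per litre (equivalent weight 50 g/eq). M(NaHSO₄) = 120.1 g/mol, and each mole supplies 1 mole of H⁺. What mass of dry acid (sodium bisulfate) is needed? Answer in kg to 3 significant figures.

Alkalinity to neutralize: (183 − 72) = 111 mg/L as CaCO₃ × 657,000 L = 72,930 g as CaCO₃.
Equivalents of H⁺ required: 72,930 ÷ 50 g/eq = 1459 eq = 1459 mol NaHSO₄.
Mass of NaHSO₄: 1459 × 120.1 = 175,200 g.

175 kg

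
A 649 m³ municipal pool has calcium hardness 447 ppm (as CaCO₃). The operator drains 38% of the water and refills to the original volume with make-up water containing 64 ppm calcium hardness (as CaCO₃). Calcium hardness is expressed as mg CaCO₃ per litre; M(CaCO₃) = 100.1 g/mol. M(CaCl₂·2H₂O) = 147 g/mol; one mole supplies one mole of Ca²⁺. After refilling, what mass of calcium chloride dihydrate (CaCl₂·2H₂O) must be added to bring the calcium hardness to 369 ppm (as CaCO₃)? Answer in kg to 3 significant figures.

64.4 kg

Volume: 649 m³ = 649,000 L.
After draining 38% and refilling: 447 × 0.62 + 64 × 0.38 = 301.46 ppm.
Deficit to target: 369 − 301.46 = 67.54 mg/L.
As CaCO₃: 67.54 mg/L × 649,000 L = 43,830 g; ÷ 100.1 = 437.9 mol Ca²⁺.
Mass: 437.9 × 147 = 64,370 g.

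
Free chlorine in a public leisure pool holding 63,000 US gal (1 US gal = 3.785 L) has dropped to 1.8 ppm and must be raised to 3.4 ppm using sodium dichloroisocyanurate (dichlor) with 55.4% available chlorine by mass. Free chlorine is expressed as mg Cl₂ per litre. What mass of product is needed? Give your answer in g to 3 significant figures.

689 g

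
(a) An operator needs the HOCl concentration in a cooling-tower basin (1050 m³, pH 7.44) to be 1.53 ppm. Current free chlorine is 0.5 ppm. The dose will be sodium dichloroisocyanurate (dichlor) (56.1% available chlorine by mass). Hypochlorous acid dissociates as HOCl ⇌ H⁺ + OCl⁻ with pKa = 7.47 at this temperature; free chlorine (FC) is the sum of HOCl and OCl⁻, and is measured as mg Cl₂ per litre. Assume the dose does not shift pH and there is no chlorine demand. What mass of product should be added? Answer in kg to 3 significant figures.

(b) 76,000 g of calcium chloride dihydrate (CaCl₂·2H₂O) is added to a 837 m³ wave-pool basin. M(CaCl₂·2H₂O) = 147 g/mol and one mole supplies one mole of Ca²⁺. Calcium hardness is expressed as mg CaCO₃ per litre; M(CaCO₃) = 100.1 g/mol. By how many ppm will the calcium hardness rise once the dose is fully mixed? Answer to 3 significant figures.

(a) 4.60 kg; (b) 61.8 ppm

(a) Volume: 1050 m³ = 1,050,000 L.
(a) [OCl⁻]/[HOCl] = 10^(pH − pKa) = 10^(7.44 − 7.47) = 0.9333; fraction as HOCl = 1/(1 + 0.9333) = 0.5173.
(a) Free chlorine required for 1.53 ppm HOCl: 1.53 / 0.5173 = 2.958 ppm.
(a) FC to add: 2.958 − 0.5 = 2.458 mg/L as Cl₂.
(a) Cl₂ equivalent: 2.458 mg/L × 1,050,000 L = 2581 g.
(a) Product at 56.1% available Cl: 2581 / 0.561 = 4600 g.

(b) Volume: 837 m³ = 837,000 L.
(b) Moles of Ca²⁺: 76,000 g ÷ 147 g/mol = 517 mol.
(b) As CaCO₃: 517 mol × 100.1 g/mol = 51,750 g.
(b) Rise: 51,750 g / 837,000 L × 1000 = 61.83 mg/L.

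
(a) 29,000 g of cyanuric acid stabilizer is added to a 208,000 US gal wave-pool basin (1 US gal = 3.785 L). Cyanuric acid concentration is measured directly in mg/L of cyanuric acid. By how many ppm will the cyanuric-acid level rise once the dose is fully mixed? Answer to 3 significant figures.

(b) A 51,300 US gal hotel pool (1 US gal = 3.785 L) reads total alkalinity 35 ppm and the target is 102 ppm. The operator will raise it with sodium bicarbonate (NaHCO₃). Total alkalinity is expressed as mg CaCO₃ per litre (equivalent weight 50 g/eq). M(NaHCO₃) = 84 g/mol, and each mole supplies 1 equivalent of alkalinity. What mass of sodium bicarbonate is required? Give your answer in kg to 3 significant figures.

(a) 36.8 ppm; (b) 21.9 kg

(a) Volume: 208,000 US gal × 3.785 L/gal = 787,280 L.
(a) Rise: 29,000 g / 787,280 L × 1000 = 36.84 mg/L.

(b) Volume: 51,300 US gal × 3.785 L/gal = 194,170 L.
(b) Alkalinity to add: (102 − 35) = 67 mg/L as CaCO₃ × 194,170 L = 13,010 g as CaCO₃.
(b) Equivalents: 13,010 g ÷ 50 g/eq = 260.2 eq.
(b) NaHCO₃ supplies 1 eq per mole → 260.2 mol.
(b) Mass: 260.2 mol × 84 g/mol = 21,860 g.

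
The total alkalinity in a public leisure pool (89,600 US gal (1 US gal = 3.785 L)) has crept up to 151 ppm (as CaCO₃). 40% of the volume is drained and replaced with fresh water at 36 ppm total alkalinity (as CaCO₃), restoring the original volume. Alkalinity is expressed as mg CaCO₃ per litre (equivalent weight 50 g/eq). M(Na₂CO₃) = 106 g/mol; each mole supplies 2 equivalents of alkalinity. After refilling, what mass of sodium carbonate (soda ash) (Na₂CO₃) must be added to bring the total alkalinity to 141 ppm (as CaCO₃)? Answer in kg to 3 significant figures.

Volume: 89,600 US gal × 3.785 L/gal = 339,136 L.
After draining 40% and refilling: 151 × 0.60 + 36 × 0.40 = 105 ppm.
Deficit to target: 141 − 105 = 36 mg/L.
As CaCO₃: 36 mg/L × 339,136 L = 12,210 g; ÷ 50 g/eq ÷ 2 = 122.1 mol Na₂CO₃.
Mass: 122.1 × 106 = 12,940 g.

12.9 kg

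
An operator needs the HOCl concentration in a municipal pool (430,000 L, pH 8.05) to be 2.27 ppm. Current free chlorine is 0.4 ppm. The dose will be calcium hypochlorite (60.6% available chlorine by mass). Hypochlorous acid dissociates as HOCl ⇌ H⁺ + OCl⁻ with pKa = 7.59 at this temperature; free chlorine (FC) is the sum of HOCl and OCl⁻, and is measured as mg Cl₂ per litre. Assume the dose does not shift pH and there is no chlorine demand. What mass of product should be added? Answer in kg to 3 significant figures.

[OCl⁻]/[HOCl] = 10^(pH − pKa) = 10^(8.05 − 7.59) = 2.884; fraction as HOCl = 1/(1 + 2.884) = 0.2575.
Free chlorine required for 2.27 ppm HOCl: 2.27 / 0.2575 = 8.817 ppm.
FC to add: 8.817 − 0.4 = 8.417 mg/L as Cl₂.
Cl₂ equivalent: 8.417 mg/L × 430,000 L = 3619 g.
Product at 60.6% available Cl: 3619 / 0.606 = 5972 g.

5.97 kg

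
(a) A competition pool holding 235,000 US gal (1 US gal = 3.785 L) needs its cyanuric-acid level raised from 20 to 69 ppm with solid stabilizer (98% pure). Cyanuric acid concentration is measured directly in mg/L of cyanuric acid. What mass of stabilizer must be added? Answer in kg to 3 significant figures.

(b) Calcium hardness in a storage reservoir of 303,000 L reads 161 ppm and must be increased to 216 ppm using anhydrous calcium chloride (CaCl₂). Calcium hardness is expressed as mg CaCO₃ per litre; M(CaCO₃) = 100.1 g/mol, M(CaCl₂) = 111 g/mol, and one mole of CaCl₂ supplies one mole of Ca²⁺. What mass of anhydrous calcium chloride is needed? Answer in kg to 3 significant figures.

(a) Volume: 235,000 US gal × 3.785 L/gal = 889,475 L.
(a) CYA to add: (69 − 20) = 49 mg/L × 889,475 L = 43,580 g cyanuric acid.
(a) At 98% purity: 43,580 / 0.98 = 44,470 g product.

(b) Hardness to add: (216 − 161) = 55 mg/L as CaCO₃ × 303,000 L = 16,660 g as CaCO₃.
(b) Moles of Ca²⁺ (1 mol Ca²⁺ ≡ 1 mol CaCO₃): 16,660 / 100.1 g/mol = 166.5 mol.
(b) Mass of CaCl₂: 166.5 × 111 = 18,480 g.

(a) 44.5 kg; (b) 18.5 kg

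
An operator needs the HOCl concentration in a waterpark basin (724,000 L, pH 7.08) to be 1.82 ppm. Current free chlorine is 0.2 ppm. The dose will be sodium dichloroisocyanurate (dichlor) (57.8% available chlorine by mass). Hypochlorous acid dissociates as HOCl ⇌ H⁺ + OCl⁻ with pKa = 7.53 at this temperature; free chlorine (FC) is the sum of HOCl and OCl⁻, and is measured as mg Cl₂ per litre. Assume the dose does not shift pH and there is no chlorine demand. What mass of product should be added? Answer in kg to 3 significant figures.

[OCl⁻]/[HOCl] = 10^(pH − pKa) = 10^(7.08 − 7.53) = 0.3548; fraction as HOCl = 1/(1 + 0.3548) = 0.7381.
Free chlorine required for 1.82 ppm HOCl: 1.82 / 0.7381 = 2.466 ppm.
FC to add: 2.466 − 0.2 = 2.266 mg/L as Cl₂.
Cl₂ equivalent: 2.266 mg/L × 724,000 L = 1640 g.
Product at 57.8% available Cl: 1640 / 0.578 = 2838 g.

2.84 kg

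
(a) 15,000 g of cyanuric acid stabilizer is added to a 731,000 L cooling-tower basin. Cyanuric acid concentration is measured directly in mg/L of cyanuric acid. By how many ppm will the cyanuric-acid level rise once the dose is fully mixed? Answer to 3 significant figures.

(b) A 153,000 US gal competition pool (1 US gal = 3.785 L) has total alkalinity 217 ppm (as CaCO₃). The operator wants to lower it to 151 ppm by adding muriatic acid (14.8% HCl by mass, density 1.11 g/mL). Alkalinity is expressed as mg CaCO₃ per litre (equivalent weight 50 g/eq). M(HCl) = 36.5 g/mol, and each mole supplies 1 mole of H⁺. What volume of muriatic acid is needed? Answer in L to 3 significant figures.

(a) Rise: 15,000 g / 731,000 L × 1000 = 20.52 mg/L.

(b) Volume: 153,000 US gal × 3.785 L/gal = 579,105 L.
(b) Alkalinity to neutralize: (217 − 151) = 66 mg/L as CaCO₃ × 579,105 L = 38,220 g as CaCO₃.
(b) Equivalents of H⁺ required: 38,220 ÷ 50 g/eq = 764.4 eq = 764.4 mol HCl.
(b) Mass of HCl: 764.4 × 36.5 = 27,900 g.
(b) Mass of 14.8% solution: 27,900 / 0.148 = 188,500 g.
(b) Volume: 188,500 g ÷ 1.11 g/mL = 169,800 mL.

(a) 20.5 ppm; (b) 170 L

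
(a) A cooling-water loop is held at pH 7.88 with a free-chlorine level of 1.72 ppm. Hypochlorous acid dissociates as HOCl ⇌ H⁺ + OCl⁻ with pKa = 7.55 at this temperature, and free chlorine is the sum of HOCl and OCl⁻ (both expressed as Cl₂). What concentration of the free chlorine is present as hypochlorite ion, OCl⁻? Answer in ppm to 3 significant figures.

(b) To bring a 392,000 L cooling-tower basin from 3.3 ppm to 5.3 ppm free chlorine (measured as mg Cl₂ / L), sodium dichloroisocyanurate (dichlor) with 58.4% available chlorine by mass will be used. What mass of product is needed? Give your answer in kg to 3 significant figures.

(a) 1.17 ppm; (b) 1.34 kg

(a) [OCl⁻]/[HOCl] = 10^(pH − pKa) = 10^(7.88 − 7.55) = 10^0.33 = 2.138.
(a) Fraction as HOCl = 1 / (1 + 2.138) = 0.3187.
(a) OCl⁻ = (1 − 0.3187) × 1.72 ppm = 1.172 ppm.

(b) Chlorine deficit: 5.3 − 3.3 = 2 ppm = 2 mg/L as Cl₂.
(b) Cl₂ equivalent needed: 2 mg/L × 392,000 L = 784,000 mg = 784 g.
(b) Product at 58.4% available chlorine: 784 / 0.584 = 1342 g.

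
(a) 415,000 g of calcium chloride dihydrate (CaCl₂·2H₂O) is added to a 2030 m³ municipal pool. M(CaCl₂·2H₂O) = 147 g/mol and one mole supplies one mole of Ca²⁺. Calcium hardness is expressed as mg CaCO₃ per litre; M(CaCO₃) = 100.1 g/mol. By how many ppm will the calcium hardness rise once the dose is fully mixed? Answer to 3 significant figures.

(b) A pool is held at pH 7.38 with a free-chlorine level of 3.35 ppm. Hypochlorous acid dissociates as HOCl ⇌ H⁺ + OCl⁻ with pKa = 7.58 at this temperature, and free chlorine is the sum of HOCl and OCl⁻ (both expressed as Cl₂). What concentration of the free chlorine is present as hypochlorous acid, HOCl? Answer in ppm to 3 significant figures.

(a) Volume: 2030 m³ = 2,030,000 L.
(a) Moles of Ca²⁺: 415,000 g ÷ 147 g/mol = 2823 mol.
(a) As CaCO₃: 2823 mol × 100.1 g/mol = 282,600 g.
(a) Rise: 282,600 g / 2,030,000 L × 1000 = 139.2 mg/L.

(b) [OCl⁻]/[HOCl] = 10^(pH − pKa) = 10^(7.38 − 7.58) = 10^-0.20 = 0.631.
(b) Fraction as HOCl = 1 / (1 + 0.631) = 0.6131.
(b) HOCl = 0.6131 × 3.35 ppm = 2.054 ppm.

(a) 139 ppm; (b) 2.05 ppm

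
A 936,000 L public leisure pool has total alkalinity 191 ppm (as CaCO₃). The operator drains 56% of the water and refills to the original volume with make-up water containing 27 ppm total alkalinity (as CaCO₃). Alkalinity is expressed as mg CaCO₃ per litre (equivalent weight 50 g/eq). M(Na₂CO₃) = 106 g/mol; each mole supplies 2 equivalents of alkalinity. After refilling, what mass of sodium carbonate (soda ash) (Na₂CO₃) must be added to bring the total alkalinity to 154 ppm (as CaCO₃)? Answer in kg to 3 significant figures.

After draining 56% and refilling: 191 × 0.44 + 27 × 0.56 = 99.16 ppm.
Deficit to target: 154 − 99.16 = 54.84 mg/L.
As CaCO₃: 54.84 mg/L × 936,000 L = 51,330 g; ÷ 50 g/eq ÷ 2 = 513.3 mol Na₂CO₃.
Mass: 513.3 × 106 = 54,410 g.

54.4 kg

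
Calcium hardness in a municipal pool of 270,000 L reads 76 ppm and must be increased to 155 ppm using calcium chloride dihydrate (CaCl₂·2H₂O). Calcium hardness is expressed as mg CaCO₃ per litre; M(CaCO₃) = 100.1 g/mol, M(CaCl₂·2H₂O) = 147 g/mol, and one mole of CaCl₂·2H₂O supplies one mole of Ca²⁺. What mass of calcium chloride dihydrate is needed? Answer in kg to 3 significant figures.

31.3 kg

Hardness to add: (155 − 76) = 79 mg/L as CaCO₃ × 270,000 L = 21,330 g as CaCO₃.
Moles of Ca²⁺ (1 mol Ca²⁺ ≡ 1 mol CaCO₃): 21,330 / 100.1 g/mol = 213.1 mol.
Mass of CaCl₂·2H₂O: 213.1 × 147 = 31,320 g.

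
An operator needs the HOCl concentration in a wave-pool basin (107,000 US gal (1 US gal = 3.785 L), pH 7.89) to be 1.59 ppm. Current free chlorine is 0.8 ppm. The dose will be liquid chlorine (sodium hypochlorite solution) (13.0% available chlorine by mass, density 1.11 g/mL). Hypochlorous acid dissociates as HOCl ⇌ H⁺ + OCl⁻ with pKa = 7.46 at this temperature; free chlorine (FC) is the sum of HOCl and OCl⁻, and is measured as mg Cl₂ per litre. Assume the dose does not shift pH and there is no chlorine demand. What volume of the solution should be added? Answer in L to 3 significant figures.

Volume: 107,000 US gal × 3.785 L/gal = 404,995 L.
[OCl⁻]/[HOCl] = 10^(pH − pKa) = 10^(7.89 − 7.46) = 2.692; fraction as HOCl = 1/(1 + 2.692) = 0.2709.
Free chlorine required for 1.59 ppm HOCl: 1.59 / 0.2709 = 5.87 ppm.
FC to add: 5.87 − 0.8 = 5.07 mg/L as Cl₂.
Cl₂ equivalent: 5.07 mg/L × 404,995 L = 2053 g.
Product at 13.0% available Cl: 2053 / 0.13 = 15,790 g.
Volume: 15,790 g ÷ 1.11 g/mL = 14,230 mL.

14.2 L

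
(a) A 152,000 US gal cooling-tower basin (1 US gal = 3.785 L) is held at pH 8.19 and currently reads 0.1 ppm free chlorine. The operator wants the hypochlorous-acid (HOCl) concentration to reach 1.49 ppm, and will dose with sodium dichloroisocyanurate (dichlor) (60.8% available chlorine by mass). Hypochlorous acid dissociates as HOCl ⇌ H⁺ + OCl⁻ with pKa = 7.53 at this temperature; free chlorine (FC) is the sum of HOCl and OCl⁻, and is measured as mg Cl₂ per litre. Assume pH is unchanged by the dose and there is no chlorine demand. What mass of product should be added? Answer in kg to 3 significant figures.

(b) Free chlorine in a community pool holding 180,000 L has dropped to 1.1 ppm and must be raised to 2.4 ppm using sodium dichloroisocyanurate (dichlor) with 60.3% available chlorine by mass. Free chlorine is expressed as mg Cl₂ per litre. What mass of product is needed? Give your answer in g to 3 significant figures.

(a) 7.76 kg; (b) 388 g

(a) Volume: 152,000 US gal × 3.785 L/gal = 575,320 L.
(a) [OCl⁻]/[HOCl] = 10^(pH − pKa) = 10^(8.19 − 7.53) = 4.571; fraction as HOCl = 1/(1 + 4.571) = 0.1795.
(a) Free chlorine required for 1.49 ppm HOCl: 1.49 / 0.1795 = 8.301 ppm.
(a) FC to add: 8.301 − 0.1 = 8.201 mg/L as Cl₂.
(a) Cl₂ equivalent: 8.201 mg/L × 575,320 L = 4718 g.
(a) Product at 60.8% available Cl: 4718 / 0.608 = 7760 g.

(b) Chlorine deficit: 2.4 − 1.1 = 1.3 ppm = 1.3 mg/L as Cl₂.
(b) Cl₂ equivalent needed: 1.3 mg/L × 180,000 L = 234,000 mg = 234 g.
(b) Product at 60.3% available chlorine: 234 / 0.603 = 388.1 g.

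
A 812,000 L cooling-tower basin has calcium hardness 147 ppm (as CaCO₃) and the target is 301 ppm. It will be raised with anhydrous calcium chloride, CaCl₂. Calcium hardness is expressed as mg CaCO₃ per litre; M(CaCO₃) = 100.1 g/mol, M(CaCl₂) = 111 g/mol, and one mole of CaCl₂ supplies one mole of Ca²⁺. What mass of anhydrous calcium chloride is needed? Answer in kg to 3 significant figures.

139 kg

Hardness to add: (301 − 147) = 154 mg/L as CaCO₃ × 812,000 L = 125,000 g as CaCO₃.
Moles of Ca²⁺ (1 mol Ca²⁺ ≡ 1 mol CaCO₃): 125,000 / 100.1 g/mol = 1249 mol.
Mass of CaCl₂: 1249 × 111 = 138,700 g.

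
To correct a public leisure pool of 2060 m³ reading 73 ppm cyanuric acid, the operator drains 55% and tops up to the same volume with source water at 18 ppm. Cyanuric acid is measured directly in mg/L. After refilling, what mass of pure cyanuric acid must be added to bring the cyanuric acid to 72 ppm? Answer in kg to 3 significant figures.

Volume: 2060 m³ = 2,060,000 L.
After draining 55% and refilling: 73 × 0.45 + 18 × 0.55 = 42.75 ppm.
Deficit to target: 72 − 42.75 = 29.25 mg/L.
Mass: 29.25 mg/L × 2,060,000 L = 60,260 g cyanuric acid.

60.3 kg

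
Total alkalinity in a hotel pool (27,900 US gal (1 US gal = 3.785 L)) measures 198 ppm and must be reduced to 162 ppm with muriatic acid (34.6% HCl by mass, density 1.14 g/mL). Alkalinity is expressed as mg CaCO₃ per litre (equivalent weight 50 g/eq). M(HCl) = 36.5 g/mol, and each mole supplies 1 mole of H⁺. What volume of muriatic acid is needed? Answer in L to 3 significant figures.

7.04 L

Volume: 27,900 US gal × 3.785 L/gal = 105,602 L.
Alkalinity to neutralize: (198 − 162) = 36 mg/L as CaCO₃ × 105,602 L = 3802 g as CaCO₃.
Equivalents of H⁺ required: 3802 ÷ 50 g/eq = 76.03 eq = 76.03 mol HCl.
Mass of HCl: 76.03 × 36.5 = 2775 g.
Mass of 34.6% solution: 2775 / 0.346 = 8021 g.
Volume: 8021 g ÷ 1.14 g/mL = 7036 mL.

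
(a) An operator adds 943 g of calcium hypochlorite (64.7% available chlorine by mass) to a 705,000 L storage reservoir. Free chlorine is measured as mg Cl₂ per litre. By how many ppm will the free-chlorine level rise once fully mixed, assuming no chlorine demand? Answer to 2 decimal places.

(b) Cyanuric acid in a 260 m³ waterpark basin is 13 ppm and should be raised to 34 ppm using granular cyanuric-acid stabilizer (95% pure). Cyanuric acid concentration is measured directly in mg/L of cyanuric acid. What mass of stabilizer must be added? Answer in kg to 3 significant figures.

(a) Available chlorine delivered: 943 g × 0.647 = 610.1 g as Cl₂.
(a) Concentration rise: 610.1 g / 705,000 L = 0.8654 mg/L = 0.87 ppm.

(b) Volume: 260 m³ = 260,000 L.
(b) CYA to add: (34 − 13) = 21 mg/L × 260,000 L = 5460 g cyanuric acid.
(b) At 95% purity: 5460 / 0.95 = 5747 g product.

(a) 0.87 ppm; (b) 5.75 kg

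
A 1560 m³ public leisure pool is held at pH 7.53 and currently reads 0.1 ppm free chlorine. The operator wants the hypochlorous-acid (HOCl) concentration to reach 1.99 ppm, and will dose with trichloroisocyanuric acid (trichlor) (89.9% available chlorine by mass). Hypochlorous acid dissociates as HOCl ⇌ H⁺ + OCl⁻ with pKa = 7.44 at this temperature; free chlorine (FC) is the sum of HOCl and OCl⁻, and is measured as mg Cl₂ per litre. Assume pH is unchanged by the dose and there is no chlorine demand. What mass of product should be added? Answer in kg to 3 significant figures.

7.53 kg

Volume: 1560 m³ = 1,560,000 L.
[OCl⁻]/[HOCl] = 10^(pH − pKa) = 10^(7.53 − 7.44) = 1.23; fraction as HOCl = 1/(1 + 1.23) = 0.4484.
Free chlorine required for 1.99 ppm HOCl: 1.99 / 0.4484 = 4.438 ppm.
FC to add: 4.438 − 0.1 = 4.338 mg/L as Cl₂.
Cl₂ equivalent: 4.338 mg/L × 1,560,000 L = 6768 g.
Product at 89.9% available Cl: 6768 / 0.899 = 7528 g.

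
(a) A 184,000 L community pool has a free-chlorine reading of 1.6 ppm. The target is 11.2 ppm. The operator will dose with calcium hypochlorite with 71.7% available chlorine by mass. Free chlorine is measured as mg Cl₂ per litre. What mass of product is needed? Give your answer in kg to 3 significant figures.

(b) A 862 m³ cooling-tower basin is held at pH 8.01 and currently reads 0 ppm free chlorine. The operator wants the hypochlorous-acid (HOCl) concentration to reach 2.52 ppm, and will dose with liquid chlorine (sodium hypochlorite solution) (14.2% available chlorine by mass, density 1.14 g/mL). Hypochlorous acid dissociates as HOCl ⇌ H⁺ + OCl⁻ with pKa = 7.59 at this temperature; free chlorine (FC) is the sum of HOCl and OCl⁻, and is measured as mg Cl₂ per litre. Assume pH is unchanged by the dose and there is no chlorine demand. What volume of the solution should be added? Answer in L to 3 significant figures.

(a) 2.46 kg; (b) 48.7 L

(a) Chlorine deficit: 11.2 − 1.6 = 9.6 ppm = 9.6 mg/L as Cl₂.
(a) Cl₂ equivalent needed: 9.6 mg/L × 184,000 L = 1,766,000 mg = 1766 g.
(a) Product at 71.7% available chlorine: 1766 / 0.717 = 2464 g.

(b) Volume: 862 m³ = 862,000 L.
(b) [OCl⁻]/[HOCl] = 10^(pH − pKa) = 10^(8.01 − 7.59) = 2.63; fraction as HOCl = 1/(1 + 2.63) = 0.2755.
(b) Free chlorine required for 2.52 ppm HOCl: 2.52 / 0.2755 = 9.148 ppm.
(b) FC to add: 9.148 − 0 = 9.148 mg/L as Cl₂.
(b) Cl₂ equivalent: 9.148 mg/L × 862,000 L = 7886 g.
(b) Product at 14.2% available Cl: 7886 / 0.142 = 55,530 g.
(b) Volume: 55,530 g ÷ 1.14 g/mL = 48,710 mL.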